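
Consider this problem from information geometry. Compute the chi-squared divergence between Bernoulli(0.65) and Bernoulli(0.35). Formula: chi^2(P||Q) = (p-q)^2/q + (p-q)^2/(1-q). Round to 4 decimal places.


Chi-squared divergence between Bernoulli distributions:
chi^2 = (p-q)^2/q + (p-q)^2/(1-q).
p = 0.65, q = 0.35, p-q = 0.3.
(p-q)^2 = 0.09.
term1 = 0.09/0.35 = 0.257143.
term2 = 0.09/0.65 = 0.138462.
chi^2 = 0.257143 + 0.138462 = 0.3956

0.3956


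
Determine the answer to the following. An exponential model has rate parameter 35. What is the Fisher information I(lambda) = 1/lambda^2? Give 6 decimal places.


Fisher information for exponential: I(lambda) = 1/lambda^2.
lambda = 35, lambda^2 = 1225.
I = 1/1225 = 0.000816

0.000816


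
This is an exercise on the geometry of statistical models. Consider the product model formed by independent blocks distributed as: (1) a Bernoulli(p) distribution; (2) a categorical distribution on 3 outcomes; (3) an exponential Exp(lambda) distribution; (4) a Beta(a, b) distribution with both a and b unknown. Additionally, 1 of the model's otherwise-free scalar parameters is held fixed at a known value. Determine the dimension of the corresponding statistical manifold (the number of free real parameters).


The dimension of a statistical manifold equals the number of free
(independent) real parameters of the model. For a product of independent
blocks the parameter counts add.
- Bernoulli (p): 1.
- categorical on 3 outcomes (probabilities sum to 1): 3-1 = 2.
- exponential (lambda): 1.
- Beta (a, b): 2.
Total = 1 + 2 + 1 + 2 = 6.
1 parameter(s) fixed at known values: 6 - 1 = 5.
Dimension = 5

5


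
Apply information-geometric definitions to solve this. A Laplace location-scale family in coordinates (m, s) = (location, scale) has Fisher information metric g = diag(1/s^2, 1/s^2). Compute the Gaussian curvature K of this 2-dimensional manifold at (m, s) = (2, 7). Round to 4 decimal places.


The metric has the form g = (A dm^2 + B ds^2)/s^2 with A = 1, B = 1.
Substitute u = sqrt(A/B)*m: g = B*(du^2 + ds^2)/s^2, i.e. B times the
Poincare upper half-plane metric, which has constant Gaussian curvature -1.
Scaling a 2D metric by a constant c divides the Gaussian curvature by c,
so K = -1/B = -1/(1) = -1.0000 everywhere (the point (m, s) = (2, 7) is irrelevant:
the curvature is constant).
The requested Gaussian curvature is K = -1.0000.

-1.0000


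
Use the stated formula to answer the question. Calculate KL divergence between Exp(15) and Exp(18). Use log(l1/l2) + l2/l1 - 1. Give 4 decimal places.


KL divergence for exponential family:
KL = log(l1/l2) + l2/l1 - 1.
log(15/18) = -0.182322.
18/15 = 1.2.
KL = -0.182322 + 1.2 - 1 = 0.0177

0.0177


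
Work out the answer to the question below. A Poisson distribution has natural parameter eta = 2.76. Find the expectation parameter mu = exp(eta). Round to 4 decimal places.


Expectation parameter for Poisson exponential family:
mu = exp(eta).
eta = 2.76.
mu = exp(2.76) = 15.7998

15.7998


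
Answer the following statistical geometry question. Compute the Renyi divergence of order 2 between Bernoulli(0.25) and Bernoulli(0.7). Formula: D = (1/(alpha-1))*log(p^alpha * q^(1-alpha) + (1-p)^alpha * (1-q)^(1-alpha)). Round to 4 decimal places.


Renyi divergence of order alpha between Bernoulli distributions:
D = (1/(alpha-1))*log(p^alpha * q^(1-alpha) + (1-p)^alpha * (1-q)^(1-alpha)).
alpha = 2, p = 0.25, q = 0.7.
p^alpha * q^(1-alpha) = 0.25^2 * 0.7^-1 = 0.089286.
(1-p)^alpha * (1-q)^(1-alpha) = 0.75^2 * 0.3^-1 = 1.875.
sum = 0.089286 + 1.875 = 1.964286.
D = (1/1)*log(1.964286) = 0.6751

0.6751


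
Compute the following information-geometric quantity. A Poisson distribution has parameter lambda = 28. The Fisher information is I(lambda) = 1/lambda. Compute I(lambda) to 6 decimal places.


Fisher information for Poisson: I(lambda) = 1/lambda.
lambda = 28.
I(lambda) = 1/28 = 0.035714

0.035714


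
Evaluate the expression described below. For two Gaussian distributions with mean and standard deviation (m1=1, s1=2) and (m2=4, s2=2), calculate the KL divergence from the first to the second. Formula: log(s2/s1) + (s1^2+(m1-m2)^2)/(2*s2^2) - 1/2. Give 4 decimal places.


KL divergence between normal distributions:
KL = log(s2/s1) + (s1^2 + (m1-m2)^2)/(2*s2^2) - 1/2.
log(2/2) = 0.0.
(2^2 + (1-4)^2)/(2*2^2) = (4 + 9)/8 = 1.625.
KL = 0.0 + 1.625 - 0.5 = 1.1250

1.1250


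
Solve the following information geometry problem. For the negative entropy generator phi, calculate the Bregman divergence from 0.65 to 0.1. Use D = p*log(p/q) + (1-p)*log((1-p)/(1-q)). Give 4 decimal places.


Bregman divergence with negative entropy generator:
D = p*log(p/q) + (1-p)*log((1-p)/(1-q)).
p = 0.65, q = 0.1.
p*log(p/q) = 0.65*log(0.65/0.1) = 1.216671.
(1-p)*log((1-p)/(1-q)) = 0.35*log(0.35/0.9) = -0.330562.
D = 1.216671 + -0.330562 = 0.8861

0.8861


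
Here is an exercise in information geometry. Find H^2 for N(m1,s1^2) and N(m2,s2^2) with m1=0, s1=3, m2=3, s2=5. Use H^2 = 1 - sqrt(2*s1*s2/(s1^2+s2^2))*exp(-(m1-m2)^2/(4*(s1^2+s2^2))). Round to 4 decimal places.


Squared Hellinger distance for Gaussians:
H^2 = 1 - sqrt(2*s1*s2/(s1^2+s2^2)) * exp(-(m1-m2)^2/(4*(s1^2+s2^2))).
s1^2 = 9, s2^2 = 25, s1^2+s2^2 = 34.
sqrt(2*3*5/(34)) = 0.939336.
(m1-m2)^2 = (-3)^2 = 9.
exp(-9/(4*34)) = exp(-0.066176) = 0.935966.
H^2 = 1 - 0.939336*0.935966 = 0.1208

0.1208


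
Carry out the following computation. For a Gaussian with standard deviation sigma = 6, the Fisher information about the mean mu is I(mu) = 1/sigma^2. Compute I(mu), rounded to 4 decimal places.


The Fisher information for the mean of a normal distribution is I(mu) = 1/sigma^2.
sigma = 6, so sigma^2 = 36.
I(mu) = 1/36 = 0.0278

0.0278


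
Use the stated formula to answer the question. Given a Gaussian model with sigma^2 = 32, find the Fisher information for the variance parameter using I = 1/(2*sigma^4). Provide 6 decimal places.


Fisher information for variance: I(sigma^2) = 1/(2*sigma^4).
sigma^2 = 32, so sigma^4 = 1024.
I = 1/(2*1024) = 1/2048 = 0.000488

0.000488


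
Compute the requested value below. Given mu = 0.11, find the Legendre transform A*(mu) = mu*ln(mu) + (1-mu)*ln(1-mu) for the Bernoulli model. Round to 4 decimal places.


Legendre transform for Bernoulli:
A*(mu) = mu*log(mu) + (1-mu)*log(1-mu).
mu = 0.11, 1-mu = 0.89.
mu*log(mu) = 0.11*log(0.11) = -0.2428.
(1-mu)*log(1-mu) = 0.89*log(0.89) = -0.103715.
A* = -0.2428 + -0.103715 = -0.3465

-0.3465


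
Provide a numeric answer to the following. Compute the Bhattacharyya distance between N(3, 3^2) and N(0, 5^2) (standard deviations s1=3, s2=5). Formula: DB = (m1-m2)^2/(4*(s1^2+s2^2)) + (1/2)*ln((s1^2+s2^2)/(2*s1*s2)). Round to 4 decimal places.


Bhattacharyya distance between two Gaussians:
DB = (m1-m2)^2/(4*(s1^2+s2^2)) + (1/2)*ln((s1^2+s2^2)/(2*s1*s2)).
(m1-m2)^2 = (3)^2 = 9.
s1^2+s2^2 = 9 + 25 = 34.
term1 = 9/136 = 0.066176.
term2 = 0.5*ln(34/30.0) = 0.062582.
DB = 0.066176 + 0.062582 = 0.1288

0.1288


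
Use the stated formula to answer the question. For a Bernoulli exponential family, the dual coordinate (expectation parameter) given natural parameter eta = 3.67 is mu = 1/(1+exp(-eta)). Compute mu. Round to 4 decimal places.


Dual coordinate (expectation parameter) for Bernoulli:
mu = 1/(1+exp(-eta)).
eta = 3.67.
exp(-eta) = exp(-3.67) = 0.025476.
mu = 1/(1+0.025476) = 0.9752

0.9752


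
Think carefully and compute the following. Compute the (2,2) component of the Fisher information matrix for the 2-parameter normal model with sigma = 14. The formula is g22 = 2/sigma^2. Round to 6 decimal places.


For the 2-parameter normal family, the Fisher metric has:
  g11 = 1/sigma^2, g22 = 2/sigma^2.
sigma = 14, sigma^2 = 196.
g22 = 0.010204

0.010204


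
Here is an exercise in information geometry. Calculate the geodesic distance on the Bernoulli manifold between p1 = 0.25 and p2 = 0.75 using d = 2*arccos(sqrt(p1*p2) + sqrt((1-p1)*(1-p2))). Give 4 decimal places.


Geodesic distance on Bernoulli manifold:
d(p1,p2) = 2*arccos(sqrt(p1*p2) + sqrt((1-p1)*(1-p2))).
sqrt(p1*p2) = sqrt(0.25*0.75) = 0.433013.
sqrt((1-p1)*(1-p2)) = sqrt(0.75*0.25) = 0.433013.
arg = 0.433013 + 0.433013 = 0.866025.
d = 2*arccos(0.866025) = 1.0472

1.0472


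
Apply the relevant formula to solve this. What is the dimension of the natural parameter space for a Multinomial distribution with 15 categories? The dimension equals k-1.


Exponential family dimension calculation:
For Multinomial with k=15 categories, dim = k-1 = 14.

14


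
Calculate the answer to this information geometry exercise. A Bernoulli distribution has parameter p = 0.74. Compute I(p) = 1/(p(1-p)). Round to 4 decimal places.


For Bernoulli(p), Fisher information is I(p) = 1/(p*(1-p)).
p = 0.74, 1-p = 0.26.
p*(1-p) = 0.1924.
I(p) = 1/0.1924 = 5.1975

5.1975


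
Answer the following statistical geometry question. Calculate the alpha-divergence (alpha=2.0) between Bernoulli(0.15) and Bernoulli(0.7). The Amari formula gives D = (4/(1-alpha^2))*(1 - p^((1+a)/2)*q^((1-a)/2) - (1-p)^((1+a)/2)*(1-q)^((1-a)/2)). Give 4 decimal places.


Amari alpha-divergence:
D = (4/(1-alpha^2))*(1 - p^((1+a)/2)*q^((1-a)/2) - (1-p)^((1+a)/2)*(1-q)^((1-a)/2)).
alpha = 2.0, p = 0.15, q = 0.7.
e1 = (1+alpha)/2 = 1.5, e2 = (1-alpha)/2 = -0.5.
t1 = p^e1 * q^e2 = 0.15^1.5 * 0.7^-0.5 = 0.069437.
t2 = (1-p)^e1 * (1-q)^e2 = 0.85^1.5 * 0.3^-0.5 = 1.430763.
4/(1-alpha^2) = -1.333333.
D = -1.333333*(1 - 0.069437 - 1.430763) = 0.6669

0.6669


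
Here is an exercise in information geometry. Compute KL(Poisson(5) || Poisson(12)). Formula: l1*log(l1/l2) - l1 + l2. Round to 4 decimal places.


KL divergence for Poisson:
KL = l1*log(l1/l2) - l1 + l2.
l1 = 5, l2 = 12.
log(5/12) = -0.875469.
l1*log(l1/l2) = 5 * -0.875469 = -4.377344.
KL = -4.377344 - 5 + 12 = 2.6227

2.6227


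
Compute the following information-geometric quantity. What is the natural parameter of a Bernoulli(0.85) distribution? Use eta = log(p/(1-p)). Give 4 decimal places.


Natural parameter for Bernoulli: eta = log(p/(1-p)).
p = 0.85, 1-p = 0.15.
p/(1-p) = 5.666667.
eta = log(5.666667) = 1.7346

1.7346


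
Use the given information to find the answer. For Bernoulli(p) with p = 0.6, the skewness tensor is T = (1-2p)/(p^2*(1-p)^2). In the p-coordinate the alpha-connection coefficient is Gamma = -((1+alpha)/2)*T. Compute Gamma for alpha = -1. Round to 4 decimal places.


Skewness (Amari-Chentsov) tensor: T = (1-2p)/(p^2*(1-p)^2).
p = 0.6, 1-2p = -0.2, p^2 = 0.36, (1-p)^2 = 0.16.
T = -0.2/(0.36 * 0.16) = -3.472222.
In the p-coordinate, Gamma^(alpha) = Gamma^(0) - (alpha/2)*T with Gamma^(0) = (1/2)*g'(p) = -T/2,
so Gamma^(alpha) = -((1+alpha)/2)*T.
alpha = -1, -(1+alpha)/2 = 0.0.
Gamma = 0.0 * -3.472222 = 0.0000

0.0000


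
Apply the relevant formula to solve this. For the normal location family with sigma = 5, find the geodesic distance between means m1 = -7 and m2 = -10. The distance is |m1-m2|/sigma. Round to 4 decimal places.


On the fixed-variance normal subfamily, geodesic distance = |m1-m2|/sigma.
|-7 - -10| = 3.
sigma = 5.
d = 3/5 = 0.6000

0.6000


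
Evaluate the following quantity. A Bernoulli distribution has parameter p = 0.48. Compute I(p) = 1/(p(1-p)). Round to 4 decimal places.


For Bernoulli(p), Fisher information is I(p) = 1/(p*(1-p)).
p = 0.48, 1-p = 0.52.
p*(1-p) = 0.2496.
I(p) = 1/0.2496 = 4.0064

4.0064


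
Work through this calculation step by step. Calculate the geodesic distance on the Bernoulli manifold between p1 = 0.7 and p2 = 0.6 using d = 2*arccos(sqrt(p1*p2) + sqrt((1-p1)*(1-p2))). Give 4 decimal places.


Geodesic distance on Bernoulli manifold:
d(p1,p2) = 2*arccos(sqrt(p1*p2) + sqrt((1-p1)*(1-p2))).
sqrt(p1*p2) = sqrt(0.7*0.6) = 0.648074.
sqrt((1-p1)*(1-p2)) = sqrt(0.3*0.4) = 0.34641.
arg = 0.648074 + 0.34641 = 0.994484.
d = 2*arccos(0.994484) = 0.2102

0.2102


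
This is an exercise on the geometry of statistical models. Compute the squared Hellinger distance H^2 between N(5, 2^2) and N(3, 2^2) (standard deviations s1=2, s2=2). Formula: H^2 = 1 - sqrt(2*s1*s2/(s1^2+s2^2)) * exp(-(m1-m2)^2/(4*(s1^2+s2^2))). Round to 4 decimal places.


Squared Hellinger distance for Gaussians:
H^2 = 1 - sqrt(2*s1*s2/(s1^2+s2^2)) * exp(-(m1-m2)^2/(4*(s1^2+s2^2))).
s1^2 = 4, s2^2 = 4, s1^2+s2^2 = 8.
sqrt(2*2*2/(8)) = 1.0.
(m1-m2)^2 = (2)^2 = 4.
exp(-4/(4*8)) = exp(-0.125) = 0.882497.
H^2 = 1 - 1.0*0.882497 = 0.1175

0.1175


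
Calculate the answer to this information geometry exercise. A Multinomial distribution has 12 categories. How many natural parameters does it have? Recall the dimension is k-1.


Exponential family dimension calculation:
For Multinomial with k=12 categories, dim = k-1 = 11.

11


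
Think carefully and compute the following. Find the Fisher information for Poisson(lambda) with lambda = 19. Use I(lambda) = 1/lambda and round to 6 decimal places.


Fisher information for Poisson: I(lambda) = 1/lambda.
lambda = 19.
I(lambda) = 1/19 = 0.052632

0.052632


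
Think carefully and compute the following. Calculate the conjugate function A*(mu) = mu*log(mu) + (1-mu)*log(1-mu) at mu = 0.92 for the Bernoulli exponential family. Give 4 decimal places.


Legendre transform for Bernoulli:
A*(mu) = mu*log(mu) + (1-mu)*log(1-mu).
mu = 0.92, 1-mu = 0.08.
mu*log(mu) = 0.92*log(0.92) = -0.076711.
(1-mu)*log(1-mu) = 0.08*log(0.08) = -0.202058.
A* = -0.076711 + -0.202058 = -0.2788

-0.2788


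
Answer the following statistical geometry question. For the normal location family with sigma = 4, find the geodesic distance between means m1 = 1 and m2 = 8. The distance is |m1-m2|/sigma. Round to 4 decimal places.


On the fixed-variance normal subfamily, geodesic distance = |m1-m2|/sigma.
|1 - 8| = 7.
sigma = 4.
d = 7/4 = 1.7500

1.7500


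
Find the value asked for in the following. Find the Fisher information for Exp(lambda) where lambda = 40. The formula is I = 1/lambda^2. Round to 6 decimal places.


Fisher information for exponential: I(lambda) = 1/lambda^2.
lambda = 40, lambda^2 = 1600.
I = 1/1600 = 0.000625

0.000625


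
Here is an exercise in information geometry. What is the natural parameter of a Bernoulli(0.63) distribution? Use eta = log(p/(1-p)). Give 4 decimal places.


Natural parameter for Bernoulli: eta = log(p/(1-p)).
p = 0.63, 1-p = 0.37.
p/(1-p) = 1.702703.
eta = log(1.702703) = 0.5322

0.5322


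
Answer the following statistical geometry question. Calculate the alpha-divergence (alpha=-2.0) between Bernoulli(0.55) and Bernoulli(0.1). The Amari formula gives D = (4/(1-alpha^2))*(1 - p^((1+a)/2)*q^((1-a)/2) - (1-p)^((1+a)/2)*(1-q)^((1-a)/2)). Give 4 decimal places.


Amari alpha-divergence:
D = (4/(1-alpha^2))*(1 - p^((1+a)/2)*q^((1-a)/2) - (1-p)^((1+a)/2)*(1-q)^((1-a)/2)).
alpha = -2.0, p = 0.55, q = 0.1.
e1 = (1+alpha)/2 = -0.5, e2 = (1-alpha)/2 = 1.5.
t1 = p^e1 * q^e2 = 0.55^-0.5 * 0.1^1.5 = 0.04264.
t2 = (1-p)^e1 * (1-q)^e2 = 0.45^-0.5 * 0.9^1.5 = 1.272792.
4/(1-alpha^2) = -1.333333.
D = -1.333333*(1 - 0.04264 - 1.272792) = 0.4206

0.4206


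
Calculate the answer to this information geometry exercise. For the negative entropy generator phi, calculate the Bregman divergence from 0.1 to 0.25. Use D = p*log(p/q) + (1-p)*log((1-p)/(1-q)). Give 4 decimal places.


Bregman divergence with negative entropy generator:
D = p*log(p/q) + (1-p)*log((1-p)/(1-q)).
p = 0.1, q = 0.25.
p*log(p/q) = 0.1*log(0.1/0.25) = -0.091629.
(1-p)*log((1-p)/(1-q)) = 0.9*log(0.9/0.75) = 0.164089.
D = -0.091629 + 0.164089 = 0.0725

0.0725


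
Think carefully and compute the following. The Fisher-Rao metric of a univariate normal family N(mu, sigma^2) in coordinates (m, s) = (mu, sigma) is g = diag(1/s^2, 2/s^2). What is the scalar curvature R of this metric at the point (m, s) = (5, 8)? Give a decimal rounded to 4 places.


The metric has the form g = (A dm^2 + B ds^2)/s^2 with A = 1, B = 2.
Substitute u = sqrt(A/B)*m: g = B*(du^2 + ds^2)/s^2, i.e. B times the
Poincare upper half-plane metric, which has constant Gaussian curvature -1.
Scaling a 2D metric by a constant c divides the Gaussian curvature by c,
so K = -1/B = -1/(2) = -0.5000 everywhere (the point (m, s) = (5, 8) is irrelevant:
the curvature is constant).
Scalar curvature in dimension 2: R = 2K = -2/(2) = -1.0000.

-1.0000


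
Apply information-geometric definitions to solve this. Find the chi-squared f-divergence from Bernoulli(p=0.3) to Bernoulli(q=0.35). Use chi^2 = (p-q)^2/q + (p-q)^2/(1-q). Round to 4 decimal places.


Chi-squared divergence between Bernoulli distributions:
chi^2 = (p-q)^2/q + (p-q)^2/(1-q).
p = 0.3, q = 0.35, p-q = -0.05.
(p-q)^2 = 0.0025.
term1 = 0.0025/0.35 = 0.007143.
term2 = 0.0025/0.65 = 0.003846.
chi^2 = 0.007143 + 0.003846 = 0.0110

0.0110


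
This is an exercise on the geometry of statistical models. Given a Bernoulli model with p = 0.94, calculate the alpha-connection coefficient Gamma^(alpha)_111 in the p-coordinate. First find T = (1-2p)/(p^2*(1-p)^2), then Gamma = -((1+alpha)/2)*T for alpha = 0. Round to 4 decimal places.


Skewness (Amari-Chentsov) tensor: T = (1-2p)/(p^2*(1-p)^2).
p = 0.94, 1-2p = -0.88, p^2 = 0.8836, (1-p)^2 = 0.0036.
T = -0.88/(0.8836 * 0.0036) = -276.646044.
In the p-coordinate, Gamma^(alpha) = Gamma^(0) - (alpha/2)*T with Gamma^(0) = (1/2)*g'(p) = -T/2,
so Gamma^(alpha) = -((1+alpha)/2)*T.
alpha = 0, -(1+alpha)/2 = -0.5.
Gamma = -0.5 * -276.646044 = 138.3230

138.3230


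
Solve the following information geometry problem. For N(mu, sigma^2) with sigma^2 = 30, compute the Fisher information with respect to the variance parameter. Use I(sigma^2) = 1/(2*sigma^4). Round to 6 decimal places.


Fisher information for variance: I(sigma^2) = 1/(2*sigma^4).
sigma^2 = 30, so sigma^4 = 900.
I = 1/(2*900) = 1/1800 = 0.000556

0.000556


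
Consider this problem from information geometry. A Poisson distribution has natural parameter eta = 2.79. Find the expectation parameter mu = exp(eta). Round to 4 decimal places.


Expectation parameter for Poisson exponential family:
mu = exp(eta).
eta = 2.79.
mu = exp(2.79) = 16.2810

16.2810


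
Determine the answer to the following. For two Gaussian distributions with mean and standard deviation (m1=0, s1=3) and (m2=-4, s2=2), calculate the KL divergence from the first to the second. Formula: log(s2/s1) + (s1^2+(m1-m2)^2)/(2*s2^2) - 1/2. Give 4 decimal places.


KL divergence between normal distributions:
KL = log(s2/s1) + (s1^2 + (m1-m2)^2)/(2*s2^2) - 1/2.
log(2/3) = -0.405465.
(3^2 + (0--4)^2)/(2*2^2) = (9 + 16)/8 = 3.125.
KL = -0.405465 + 3.125 - 0.5 = 2.2195

2.2195


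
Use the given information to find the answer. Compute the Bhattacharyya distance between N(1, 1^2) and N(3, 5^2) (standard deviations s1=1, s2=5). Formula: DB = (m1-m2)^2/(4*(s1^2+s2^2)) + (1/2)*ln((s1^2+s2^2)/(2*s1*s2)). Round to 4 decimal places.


Bhattacharyya distance between two Gaussians:
DB = (m1-m2)^2/(4*(s1^2+s2^2)) + (1/2)*ln((s1^2+s2^2)/(2*s1*s2)).
(m1-m2)^2 = (-2)^2 = 4.
s1^2+s2^2 = 1 + 25 = 26.
term1 = 4/104 = 0.038462.
term2 = 0.5*ln(26/10.0) = 0.477756.
DB = 0.038462 + 0.477756 = 0.5162

0.5162


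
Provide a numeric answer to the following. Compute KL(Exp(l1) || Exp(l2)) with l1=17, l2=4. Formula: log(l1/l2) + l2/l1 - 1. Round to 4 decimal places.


KL divergence for exponential family:
KL = log(l1/l2) + l2/l1 - 1.
log(17/4) = 1.446919.
4/17 = 0.235294.
KL = 1.446919 + 0.235294 - 1 = 0.6822

0.6822


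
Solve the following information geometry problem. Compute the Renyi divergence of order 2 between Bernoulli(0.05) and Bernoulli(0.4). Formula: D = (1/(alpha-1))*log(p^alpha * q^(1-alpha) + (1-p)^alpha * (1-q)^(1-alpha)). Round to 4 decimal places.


Renyi divergence of order alpha between Bernoulli distributions:
D = (1/(alpha-1))*log(p^alpha * q^(1-alpha) + (1-p)^alpha * (1-q)^(1-alpha)).
alpha = 2, p = 0.05, q = 0.4.
p^alpha * q^(1-alpha) = 0.05^2 * 0.4^-1 = 0.00625.
(1-p)^alpha * (1-q)^(1-alpha) = 0.95^2 * 0.6^-1 = 1.504167.
sum = 0.00625 + 1.504167 = 1.510417.
D = (1/1)*log(1.510417) = 0.4124

0.4124


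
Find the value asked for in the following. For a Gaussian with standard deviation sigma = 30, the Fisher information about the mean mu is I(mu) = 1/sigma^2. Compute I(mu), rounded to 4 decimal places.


The Fisher information for the mean of a normal distribution is I(mu) = 1/sigma^2.
sigma = 30, so sigma^2 = 900.
I(mu) = 1/900 = 0.0011

0.0011


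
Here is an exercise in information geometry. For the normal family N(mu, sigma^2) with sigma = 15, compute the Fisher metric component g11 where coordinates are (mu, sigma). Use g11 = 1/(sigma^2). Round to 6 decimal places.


For the 2-parameter normal family, the Fisher metric has:
  g11 = 1/sigma^2, g22 = 2/sigma^2.
sigma = 15, sigma^2 = 225.
g11 = 0.004444

0.004444


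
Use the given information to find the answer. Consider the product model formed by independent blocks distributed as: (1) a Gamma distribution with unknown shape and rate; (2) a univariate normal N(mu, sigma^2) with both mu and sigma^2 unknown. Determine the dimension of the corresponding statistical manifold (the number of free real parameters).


The dimension of a statistical manifold equals the number of free
(independent) real parameters of the model. For a product of independent
blocks the parameter counts add.
- Gamma (shape, rate): 2.
- normal (mu, sigma^2): 2.
Total = 2 + 2 = 4.
Dimension = 4

4


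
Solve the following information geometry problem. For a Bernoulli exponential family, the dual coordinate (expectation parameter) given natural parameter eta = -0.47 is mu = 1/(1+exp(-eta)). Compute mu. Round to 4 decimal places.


Dual coordinate (expectation parameter) for Bernoulli:
mu = 1/(1+exp(-eta)).
eta = -0.47.
exp(-eta) = exp(0.47) = 1.599994.
mu = 1/(1+1.599994) = 0.3846

0.3846


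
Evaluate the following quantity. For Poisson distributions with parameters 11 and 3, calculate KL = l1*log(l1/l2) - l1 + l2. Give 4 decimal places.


KL divergence for Poisson:
KL = l1*log(l1/l2) - l1 + l2.
l1 = 11, l2 = 3.
log(11/3) = 1.299283.
l1*log(l1/l2) = 11 * 1.299283 = 14.292113.
KL = 14.292113 - 11 + 3 = 6.2921

6.2921


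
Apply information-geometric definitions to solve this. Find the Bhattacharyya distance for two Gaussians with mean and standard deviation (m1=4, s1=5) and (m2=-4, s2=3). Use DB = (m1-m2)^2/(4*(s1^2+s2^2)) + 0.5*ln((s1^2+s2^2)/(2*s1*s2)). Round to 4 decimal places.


Bhattacharyya distance between two Gaussians:
DB = (m1-m2)^2/(4*(s1^2+s2^2)) + (1/2)*ln((s1^2+s2^2)/(2*s1*s2)).
(m1-m2)^2 = (8)^2 = 64.
s1^2+s2^2 = 25 + 9 = 34.
term1 = 64/136 = 0.470588.
term2 = 0.5*ln(34/30.0) = 0.062582.
DB = 0.470588 + 0.062582 = 0.5332

0.5332


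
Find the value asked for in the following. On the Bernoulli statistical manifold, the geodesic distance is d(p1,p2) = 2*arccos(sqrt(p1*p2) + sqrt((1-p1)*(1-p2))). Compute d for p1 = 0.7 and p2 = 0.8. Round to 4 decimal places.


Geodesic distance on Bernoulli manifold:
d(p1,p2) = 2*arccos(sqrt(p1*p2) + sqrt((1-p1)*(1-p2))).
sqrt(p1*p2) = sqrt(0.7*0.8) = 0.748331.
sqrt((1-p1)*(1-p2)) = sqrt(0.3*0.2) = 0.244949.
arg = 0.748331 + 0.244949 = 0.99328.
d = 2*arccos(0.99328) = 0.2320

0.2320


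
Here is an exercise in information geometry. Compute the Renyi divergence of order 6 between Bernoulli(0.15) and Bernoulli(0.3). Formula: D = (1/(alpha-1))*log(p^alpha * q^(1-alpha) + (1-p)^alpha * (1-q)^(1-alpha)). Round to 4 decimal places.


Renyi divergence of order alpha between Bernoulli distributions:
D = (1/(alpha-1))*log(p^alpha * q^(1-alpha) + (1-p)^alpha * (1-q)^(1-alpha)).
alpha = 6, p = 0.15, q = 0.3.
p^alpha * q^(1-alpha) = 0.15^6 * 0.3^-5 = 0.004687.
(1-p)^alpha * (1-q)^(1-alpha) = 0.85^6 * 0.7^-5 = 2.244003.
sum = 0.004687 + 2.244003 = 2.24869.
D = (1/5)*log(2.24869) = 0.1621

0.1621


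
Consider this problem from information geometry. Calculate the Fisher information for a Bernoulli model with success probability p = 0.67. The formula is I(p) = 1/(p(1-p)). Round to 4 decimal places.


For Bernoulli(p), Fisher information is I(p) = 1/(p*(1-p)).
p = 0.67, 1-p = 0.33.
p*(1-p) = 0.2211.
I(p) = 1/0.2211 = 4.5228

4.5228


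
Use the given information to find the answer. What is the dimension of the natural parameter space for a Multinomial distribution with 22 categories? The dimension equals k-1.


Exponential family dimension calculation:
For Multinomial with k=22 categories, dim = k-1 = 21.

21


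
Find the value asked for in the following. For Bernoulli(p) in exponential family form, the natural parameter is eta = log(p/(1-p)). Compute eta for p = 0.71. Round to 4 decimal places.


Natural parameter for Bernoulli: eta = log(p/(1-p)).
p = 0.71, 1-p = 0.29.
p/(1-p) = 2.448276.
eta = log(2.448276) = 0.8954

0.8954


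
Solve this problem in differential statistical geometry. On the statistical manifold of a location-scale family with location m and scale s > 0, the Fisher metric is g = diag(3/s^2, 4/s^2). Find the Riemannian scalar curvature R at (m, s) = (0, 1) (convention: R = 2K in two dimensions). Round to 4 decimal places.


The metric has the form g = (A dm^2 + B ds^2)/s^2 with A = 3, B = 4.
Substitute u = sqrt(A/B)*m: g = B*(du^2 + ds^2)/s^2, i.e. B times the
Poincare upper half-plane metric, which has constant Gaussian curvature -1.
Scaling a 2D metric by a constant c divides the Gaussian curvature by c,
so K = -1/B = -1/(4) = -0.2500 everywhere (the point (m, s) = (0, 1) is irrelevant:
the curvature is constant).
Scalar curvature in dimension 2: R = 2K = -2/(4) = -0.5000.

-0.5000


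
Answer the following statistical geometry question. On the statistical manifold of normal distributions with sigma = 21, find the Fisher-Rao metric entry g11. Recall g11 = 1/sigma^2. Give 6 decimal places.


For the 2-parameter normal family, the Fisher metric has:
  g11 = 1/sigma^2, g22 = 2/sigma^2.
sigma = 21, sigma^2 = 441.
g11 = 0.002268

0.002268


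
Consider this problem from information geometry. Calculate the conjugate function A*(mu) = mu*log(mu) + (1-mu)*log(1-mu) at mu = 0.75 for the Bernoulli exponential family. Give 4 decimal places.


Legendre transform for Bernoulli:
A*(mu) = mu*log(mu) + (1-mu)*log(1-mu).
mu = 0.75, 1-mu = 0.25.
mu*log(mu) = 0.75*log(0.75) = -0.215762.
(1-mu)*log(1-mu) = 0.25*log(0.25) = -0.346574.
A* = -0.215762 + -0.346574 = -0.5623

-0.5623


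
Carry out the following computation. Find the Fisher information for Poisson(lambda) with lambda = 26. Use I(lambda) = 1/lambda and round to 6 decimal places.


Fisher information for Poisson: I(lambda) = 1/lambda.
lambda = 26.
I(lambda) = 1/26 = 0.038462

0.038462


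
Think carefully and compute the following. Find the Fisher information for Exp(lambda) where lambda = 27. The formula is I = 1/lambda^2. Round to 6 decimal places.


Fisher information for exponential: I(lambda) = 1/lambda^2.
lambda = 27, lambda^2 = 729.
I = 1/729 = 0.001372

0.001372


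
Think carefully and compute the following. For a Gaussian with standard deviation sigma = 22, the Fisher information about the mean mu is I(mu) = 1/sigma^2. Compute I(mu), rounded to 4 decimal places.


The Fisher information for the mean of a normal distribution is I(mu) = 1/sigma^2.
sigma = 22, so sigma^2 = 484.
I(mu) = 1/484 = 0.0021

0.0021


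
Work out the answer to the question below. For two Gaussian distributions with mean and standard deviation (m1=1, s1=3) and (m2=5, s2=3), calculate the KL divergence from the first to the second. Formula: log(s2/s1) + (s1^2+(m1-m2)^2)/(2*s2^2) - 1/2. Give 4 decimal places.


KL divergence between normal distributions:
KL = log(s2/s1) + (s1^2 + (m1-m2)^2)/(2*s2^2) - 1/2.
log(3/3) = 0.0.
(3^2 + (1-5)^2)/(2*3^2) = (9 + 16)/18 = 1.388889.
KL = 0.0 + 1.388889 - 0.5 = 0.8889

0.8889


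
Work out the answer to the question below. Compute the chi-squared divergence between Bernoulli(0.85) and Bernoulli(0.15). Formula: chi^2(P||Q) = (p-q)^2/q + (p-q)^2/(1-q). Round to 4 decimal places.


Chi-squared divergence between Bernoulli distributions:
chi^2 = (p-q)^2/q + (p-q)^2/(1-q).
p = 0.85, q = 0.15, p-q = 0.7.
(p-q)^2 = 0.49.
term1 = 0.49/0.15 = 3.266667.
term2 = 0.49/0.85 = 0.576471.
chi^2 = 3.266667 + 0.576471 = 3.8431

3.8431


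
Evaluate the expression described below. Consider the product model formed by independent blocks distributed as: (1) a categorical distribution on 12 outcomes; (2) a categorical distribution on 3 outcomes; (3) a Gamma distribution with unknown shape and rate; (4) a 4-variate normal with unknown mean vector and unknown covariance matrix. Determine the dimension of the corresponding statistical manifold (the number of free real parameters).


The dimension of a statistical manifold equals the number of free
(independent) real parameters of the model. For a product of independent
blocks the parameter counts add.
- categorical on 12 outcomes (probabilities sum to 1): 12-1 = 11.
- categorical on 3 outcomes (probabilities sum to 1): 3-1 = 2.
- Gamma (shape, rate): 2.
- 4-variate normal: 4 (mean) + 4*5/2 = 10 (symmetric covariance) = 14.
Total = 11 + 2 + 2 + 14 = 29.
Dimension = 29

29


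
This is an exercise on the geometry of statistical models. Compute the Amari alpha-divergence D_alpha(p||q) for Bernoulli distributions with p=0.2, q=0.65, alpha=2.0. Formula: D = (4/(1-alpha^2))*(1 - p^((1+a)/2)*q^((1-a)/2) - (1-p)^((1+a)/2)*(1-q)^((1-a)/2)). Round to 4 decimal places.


Amari alpha-divergence:
D = (4/(1-alpha^2))*(1 - p^((1+a)/2)*q^((1-a)/2) - (1-p)^((1+a)/2)*(1-q)^((1-a)/2)).
alpha = 2.0, p = 0.2, q = 0.65.
e1 = (1+alpha)/2 = 1.5, e2 = (1-alpha)/2 = -0.5.
t1 = p^e1 * q^e2 = 0.2^1.5 * 0.65^-0.5 = 0.11094.
t2 = (1-p)^e1 * (1-q)^e2 = 0.8^1.5 * 0.35^-0.5 = 1.209486.
4/(1-alpha^2) = -1.333333.
D = -1.333333*(1 - 0.11094 - 1.209486) = 0.4272

0.4272


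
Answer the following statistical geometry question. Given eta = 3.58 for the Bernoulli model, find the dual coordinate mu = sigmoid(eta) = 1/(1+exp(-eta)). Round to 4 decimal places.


Dual coordinate (expectation parameter) for Bernoulli:
mu = 1/(1+exp(-eta)).
eta = 3.58.
exp(-eta) = exp(-3.58) = 0.027876.
mu = 1/(1+0.027876) = 0.9729

0.9729


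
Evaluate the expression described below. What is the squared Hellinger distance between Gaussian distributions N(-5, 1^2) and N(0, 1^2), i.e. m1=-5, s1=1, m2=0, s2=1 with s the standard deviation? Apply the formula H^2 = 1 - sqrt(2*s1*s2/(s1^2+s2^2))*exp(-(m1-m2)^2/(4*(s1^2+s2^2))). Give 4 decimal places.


Squared Hellinger distance for Gaussians:
H^2 = 1 - sqrt(2*s1*s2/(s1^2+s2^2)) * exp(-(m1-m2)^2/(4*(s1^2+s2^2))).
s1^2 = 1, s2^2 = 1, s1^2+s2^2 = 2.
sqrt(2*1*1/(2)) = 1.0.
(m1-m2)^2 = (-5)^2 = 25.
exp(-25/(4*2)) = exp(-3.125) = 0.043937.
H^2 = 1 - 1.0*0.043937 = 0.9561

0.9561


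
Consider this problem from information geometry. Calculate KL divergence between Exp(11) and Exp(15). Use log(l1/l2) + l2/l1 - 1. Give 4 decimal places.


KL divergence for exponential family:
KL = log(l1/l2) + l2/l1 - 1.
log(11/15) = -0.310155.
15/11 = 1.363636.
KL = -0.310155 + 1.363636 - 1 = 0.0535

0.0535


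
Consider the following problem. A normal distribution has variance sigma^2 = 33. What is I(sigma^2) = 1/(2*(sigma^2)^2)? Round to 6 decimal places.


Fisher information for variance: I(sigma^2) = 1/(2*sigma^4).
sigma^2 = 33, so sigma^4 = 1089.
I = 1/(2*1089) = 1/2178 = 0.000459

0.000459


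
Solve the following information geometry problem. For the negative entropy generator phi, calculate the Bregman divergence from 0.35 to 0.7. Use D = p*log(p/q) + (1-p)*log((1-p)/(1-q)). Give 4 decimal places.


Bregman divergence with negative entropy generator:
D = p*log(p/q) + (1-p)*log((1-p)/(1-q)).
p = 0.35, q = 0.7.
p*log(p/q) = 0.35*log(0.35/0.7) = -0.242602.
(1-p)*log((1-p)/(1-q)) = 0.65*log(0.65/0.3) = 0.502573.
D = -0.242602 + 0.502573 = 0.2600

0.2600


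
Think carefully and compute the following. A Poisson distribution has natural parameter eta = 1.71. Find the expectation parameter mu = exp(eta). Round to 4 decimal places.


Expectation parameter for Poisson exponential family:
mu = exp(eta).
eta = 1.71.
mu = exp(1.71) = 5.5290

5.5290


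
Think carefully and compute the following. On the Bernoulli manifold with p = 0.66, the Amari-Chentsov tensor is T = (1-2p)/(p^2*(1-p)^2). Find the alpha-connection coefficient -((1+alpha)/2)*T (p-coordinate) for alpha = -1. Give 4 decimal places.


Skewness (Amari-Chentsov) tensor: T = (1-2p)/(p^2*(1-p)^2).
p = 0.66, 1-2p = -0.32, p^2 = 0.4356, (1-p)^2 = 0.1156.
T = -0.32/(0.4356 * 0.1156) = -6.354835.
In the p-coordinate, Gamma^(alpha) = Gamma^(0) - (alpha/2)*T with Gamma^(0) = (1/2)*g'(p) = -T/2,
so Gamma^(alpha) = -((1+alpha)/2)*T.
alpha = -1, -(1+alpha)/2 = 0.0.
Gamma = 0.0 * -6.354835 = 0.0000

0.0000


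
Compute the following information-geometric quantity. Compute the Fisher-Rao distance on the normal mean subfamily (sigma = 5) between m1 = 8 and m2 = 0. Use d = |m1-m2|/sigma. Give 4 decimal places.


On the fixed-variance normal subfamily, geodesic distance = |m1-m2|/sigma.
|8 - 0| = 8.
sigma = 5.
d = 8/5 = 1.6000

1.6000


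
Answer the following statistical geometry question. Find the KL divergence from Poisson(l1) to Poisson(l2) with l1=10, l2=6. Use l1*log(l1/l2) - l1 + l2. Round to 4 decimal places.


KL divergence for Poisson:
KL = l1*log(l1/l2) - l1 + l2.
l1 = 10, l2 = 6.
log(10/6) = 0.510826.
l1*log(l1/l2) = 10 * 0.510826 = 5.108256.
KL = 5.108256 - 10 + 6 = 1.1083

1.1083


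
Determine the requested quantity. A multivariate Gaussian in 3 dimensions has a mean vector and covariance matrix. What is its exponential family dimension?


Exponential family dimension calculation:
For 3-dim MVN: mean has 3 params, covariance has 3*4/2 = 6 unique entries.
Total dim = 3 + 6 = 9.

9


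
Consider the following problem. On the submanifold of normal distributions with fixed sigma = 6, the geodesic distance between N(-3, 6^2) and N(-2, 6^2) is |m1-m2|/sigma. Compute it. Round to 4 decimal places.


On the fixed-variance normal subfamily, geodesic distance = |m1-m2|/sigma.
|-3 - -2| = 1.
sigma = 6.
d = 1/6 = 0.1667

0.1667


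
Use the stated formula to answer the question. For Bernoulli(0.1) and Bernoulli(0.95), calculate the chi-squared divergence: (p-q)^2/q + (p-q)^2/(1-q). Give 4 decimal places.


Chi-squared divergence between Bernoulli distributions:
chi^2 = (p-q)^2/q + (p-q)^2/(1-q).
p = 0.1, q = 0.95, p-q = -0.85.
(p-q)^2 = 0.7225.
term1 = 0.7225/0.95 = 0.760526.
term2 = 0.7225/0.05 = 14.45.
chi^2 = 0.760526 + 14.45 = 15.2105

15.2105


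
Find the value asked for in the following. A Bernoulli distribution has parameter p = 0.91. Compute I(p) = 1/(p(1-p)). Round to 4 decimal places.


For Bernoulli(p), Fisher information is I(p) = 1/(p*(1-p)).
p = 0.91, 1-p = 0.09.
p*(1-p) = 0.0819.
I(p) = 1/0.0819 = 12.2100

12.2100


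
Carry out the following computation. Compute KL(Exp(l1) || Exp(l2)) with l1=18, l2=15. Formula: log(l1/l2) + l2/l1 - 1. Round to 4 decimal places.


KL divergence for exponential family:
KL = log(l1/l2) + l2/l1 - 1.
log(18/15) = 0.182322.
15/18 = 0.833333.
KL = 0.182322 + 0.833333 - 1 = 0.0157

0.0157


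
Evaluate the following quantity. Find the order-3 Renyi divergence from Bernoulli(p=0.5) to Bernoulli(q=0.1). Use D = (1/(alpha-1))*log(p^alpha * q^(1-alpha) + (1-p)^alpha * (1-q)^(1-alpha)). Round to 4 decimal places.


Renyi divergence of order alpha between Bernoulli distributions:
D = (1/(alpha-1))*log(p^alpha * q^(1-alpha) + (1-p)^alpha * (1-q)^(1-alpha)).
alpha = 3, p = 0.5, q = 0.1.
p^alpha * q^(1-alpha) = 0.5^3 * 0.1^-2 = 12.5.
(1-p)^alpha * (1-q)^(1-alpha) = 0.5^3 * 0.9^-2 = 0.154321.
sum = 12.5 + 0.154321 = 12.654321.
D = (1/2)*log(12.654321) = 1.2690

1.2690


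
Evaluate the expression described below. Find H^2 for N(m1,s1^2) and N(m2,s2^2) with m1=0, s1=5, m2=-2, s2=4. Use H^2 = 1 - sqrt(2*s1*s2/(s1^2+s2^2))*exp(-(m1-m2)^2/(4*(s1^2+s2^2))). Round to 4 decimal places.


Squared Hellinger distance for Gaussians:
H^2 = 1 - sqrt(2*s1*s2/(s1^2+s2^2)) * exp(-(m1-m2)^2/(4*(s1^2+s2^2))).
s1^2 = 25, s2^2 = 16, s1^2+s2^2 = 41.
sqrt(2*5*4/(41)) = 0.98773.
(m1-m2)^2 = (2)^2 = 4.
exp(-4/(4*41)) = exp(-0.02439) = 0.975905.
H^2 = 1 - 0.98773*0.975905 = 0.0361

0.0361


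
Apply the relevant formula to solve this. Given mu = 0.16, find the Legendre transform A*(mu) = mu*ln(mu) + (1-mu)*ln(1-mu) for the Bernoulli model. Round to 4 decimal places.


Legendre transform for Bernoulli:
A*(mu) = mu*log(mu) + (1-mu)*log(1-mu).
mu = 0.16, 1-mu = 0.84.
mu*log(mu) = 0.16*log(0.16) = -0.293213.
(1-mu)*log(1-mu) = 0.84*log(0.84) = -0.146457.
A* = -0.293213 + -0.146457 = -0.4397

-0.4397


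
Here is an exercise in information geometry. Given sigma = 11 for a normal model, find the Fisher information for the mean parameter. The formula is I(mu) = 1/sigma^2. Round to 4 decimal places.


The Fisher information for the mean of a normal distribution is I(mu) = 1/sigma^2.
sigma = 11, so sigma^2 = 121.
I(mu) = 1/121 = 0.0083

0.0083


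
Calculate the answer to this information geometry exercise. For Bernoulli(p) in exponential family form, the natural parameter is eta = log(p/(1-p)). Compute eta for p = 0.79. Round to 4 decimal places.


Natural parameter for Bernoulli: eta = log(p/(1-p)).
p = 0.79, 1-p = 0.21.
p/(1-p) = 3.761905.
eta = log(3.761905) = 1.3249

1.3249


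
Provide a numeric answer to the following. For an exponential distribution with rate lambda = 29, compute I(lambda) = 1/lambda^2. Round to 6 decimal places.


Fisher information for exponential: I(lambda) = 1/lambda^2.
lambda = 29, lambda^2 = 841.
I = 1/841 = 0.001189

0.001189


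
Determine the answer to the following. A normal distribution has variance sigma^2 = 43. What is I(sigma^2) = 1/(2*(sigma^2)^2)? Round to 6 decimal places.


Fisher information for variance: I(sigma^2) = 1/(2*sigma^4).
sigma^2 = 43, so sigma^4 = 1849.
I = 1/(2*1849) = 1/3698 = 0.000270

0.000270


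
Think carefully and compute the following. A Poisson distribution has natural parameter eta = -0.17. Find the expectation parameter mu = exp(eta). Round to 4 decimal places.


Expectation parameter for Poisson exponential family:
mu = exp(eta).
eta = -0.17.
mu = exp(-0.17) = 0.8437

0.8437


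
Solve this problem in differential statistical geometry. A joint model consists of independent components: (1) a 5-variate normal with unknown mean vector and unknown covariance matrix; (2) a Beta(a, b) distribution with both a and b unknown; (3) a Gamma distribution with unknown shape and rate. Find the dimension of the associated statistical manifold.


The dimension of a statistical manifold equals the number of free
(independent) real parameters of the model. For a product of independent
blocks the parameter counts add.
- 5-variate normal: 5 (mean) + 5*6/2 = 15 (symmetric covariance) = 20.
- Beta (a, b): 2.
- Gamma (shape, rate): 2.
Total = 20 + 2 + 2 = 24.
Dimension = 24

24


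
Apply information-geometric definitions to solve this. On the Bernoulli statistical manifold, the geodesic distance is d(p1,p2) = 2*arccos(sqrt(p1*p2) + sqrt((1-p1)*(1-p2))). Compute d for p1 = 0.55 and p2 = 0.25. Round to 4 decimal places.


Geodesic distance on Bernoulli manifold:
d(p1,p2) = 2*arccos(sqrt(p1*p2) + sqrt((1-p1)*(1-p2))).
sqrt(p1*p2) = sqrt(0.55*0.25) = 0.37081.
sqrt((1-p1)*(1-p2)) = sqrt(0.45*0.75) = 0.580948.
arg = 0.37081 + 0.580948 = 0.951757.
d = 2*arccos(0.951757) = 0.6238

0.6238


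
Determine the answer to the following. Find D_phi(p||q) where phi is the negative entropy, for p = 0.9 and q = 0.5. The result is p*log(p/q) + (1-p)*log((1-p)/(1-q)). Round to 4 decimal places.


Bregman divergence with negative entropy generator:
D = p*log(p/q) + (1-p)*log((1-p)/(1-q)).
p = 0.9, q = 0.5.
p*log(p/q) = 0.9*log(0.9/0.5) = 0.529008.
(1-p)*log((1-p)/(1-q)) = 0.1*log(0.1/0.5) = -0.160944.
D = 0.529008 + -0.160944 = 0.3681

0.3681


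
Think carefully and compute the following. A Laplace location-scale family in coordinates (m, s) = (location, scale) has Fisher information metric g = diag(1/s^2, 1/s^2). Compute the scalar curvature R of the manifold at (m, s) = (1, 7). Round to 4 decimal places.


The metric has the form g = (A dm^2 + B ds^2)/s^2 with A = 1, B = 1.
Substitute u = sqrt(A/B)*m: g = B*(du^2 + ds^2)/s^2, i.e. B times the
Poincare upper half-plane metric, which has constant Gaussian curvature -1.
Scaling a 2D metric by a constant c divides the Gaussian curvature by c,
so K = -1/B = -1/(1) = -1.0000 everywhere (the point (m, s) = (1, 7) is irrelevant:
the curvature is constant).
Scalar curvature in dimension 2: R = 2K = -2/(1) = -2.0000.

-2.0000
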